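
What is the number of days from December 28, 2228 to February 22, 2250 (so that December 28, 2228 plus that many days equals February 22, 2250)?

7726

Dec 28, 2228 → Dec 28, 2229: 365 days.
Dec 28, 2229 → Dec 28, 2230: 365 days.
Dec 28, 2230 → Dec 28, 2231: 365 days.
Dec 28, 2231 → Dec 28, 2232: 366 days (Feb 29, 2232 is in that span).
Dec 28, 2232 → Dec 28, 2233: 365 days.
Dec 28, 2233 → Dec 28, 2234: 365 days.
Dec 28, 2234 → Dec 28, 2235: 365 days.
Dec 28, 2235 → Dec 28, 2236: 366 days (Feb 29, 2236 is in that span).
Dec 28, 2236 → Dec 28, 2237: 365 days.
Dec 28, 2237 → Dec 28, 2238: 365 days.
Dec 28, 2238 → Dec 28, 2239: 365 days.
Dec 28, 2239 → Dec 28, 2240: 366 days (Feb 29, 2240 is in that span).
Dec 28, 2240 → Dec 28, 2241: 365 days.
Dec 28, 2241 → Dec 28, 2242: 365 days.
Dec 28, 2242 → Dec 28, 2243: 365 days.
Dec 28, 2243 → Dec 28, 2244: 366 days (Feb 29, 2244 is in that span).
Dec 28, 2244 → Dec 28, 2245: 365 days.
Dec 28, 2245 → Dec 28, 2246: 365 days.
Dec 28, 2246 → Dec 28, 2247: 365 days.
Dec 28, 2247 → Dec 28, 2248: 366 days (Feb 29, 2248 is in that span).
Dec 28, 2248 → Dec 28, 2249: 365 days.
Dec 28, 2249 → Jan 28, 2250: 31 days (December has 31).
Jan 28, 2250 → Feb 22, 2250: 25 days.
Total: 7726 days.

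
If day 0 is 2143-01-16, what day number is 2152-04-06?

Jan 16, 2143 → Jan 16, 2144: 365 days.
Jan 16, 2144 → Jan 16, 2145: 366 days (Feb 29, 2144 is in that span).
Jan 16, 2145 → Jan 16, 2146: 365 days.
Jan 16, 2146 → Jan 16, 2147: 365 days.
Jan 16, 2147 → Jan 16, 2148: 365 days.
Jan 16, 2148 → Jan 16, 2149: 366 days (Feb 29, 2148 is in that span).
Jan 16, 2149 → Jan 16, 2150: 365 days.
Jan 16, 2150 → Jan 16, 2151: 365 days.
Jan 16, 2151 → Jan 16, 2152: 365 days.
Jan 16, 2152 → Feb 16, 2152: 31 days (January has 31).
Feb 16, 2152 → Mar 16, 2152: 29 days (February has 29).
Mar 16, 2152 → Apr 6, 2152: 21 days.
Total: 3368 days.

3368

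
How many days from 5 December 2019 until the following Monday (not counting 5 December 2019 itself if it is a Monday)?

4

Dec 5, 2019 is a Thursday.
From Thursday to the next Monday is 4 days.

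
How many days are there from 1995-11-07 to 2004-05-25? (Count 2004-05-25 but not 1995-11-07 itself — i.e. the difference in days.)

Nov 7, 1995 → Nov 7, 1996: 366 days (Feb 29, 1996 is in that span).
Nov 7, 1996 → Nov 7, 1997: 365 days.
Nov 7, 1997 → Nov 7, 1998: 365 days.
Nov 7, 1998 → Nov 7, 1999: 365 days.
Nov 7, 1999 → Nov 7, 2000: 366 days (Feb 29, 2000 is in that span).
Nov 7, 2000 → Nov 7, 2001: 365 days.
Nov 7, 2001 → Nov 7, 2002: 365 days.
Nov 7, 2002 → Nov 7, 2003: 365 days.
Nov 7, 2003 → Dec 7, 2003: 30 days (November has 30).
Dec 7, 2003 → Jan 7, 2004: 31 days (December has 31).
Jan 7, 2004 → Feb 7, 2004: 31 days (January has 31).
Feb 7, 2004 → Mar 7, 2004: 29 days (February has 29).
Mar 7, 2004 → Apr 7, 2004: 31 days (March has 31).
Apr 7, 2004 → May 7, 2004: 30 days (April has 30).
May 7, 2004 → May 25, 2004: 18 days.
Total: 3122 days.

3122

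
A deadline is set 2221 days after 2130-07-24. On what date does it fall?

August 22, 2136

+365 (one year) → Jul 24, 2131 (1856 left).
+366 (one year; includes Feb 29, 2132) → Jul 24, 2132 (1490 left).
+365 (one year) → Jul 24, 2133 (1125 left).
+365 (one year) → Jul 24, 2134 (760 left).
+365 (one year) → Jul 24, 2135 (395 left).
Jul has 31 days: +8 → Aug 1, 2135 (387 left).
Aug has 31 days: +31 → Sep 1, 2135 (356 left).
Sep has 30 days: +30 → Oct 1, 2135 (326 left).
Oct has 31 days: +31 → Nov 1, 2135 (295 left).
Nov has 30 days: +30 → Dec 1, 2135 (265 left).
Dec has 31 days: +31 → Jan 1, 2136 (234 left).
Jan has 31 days: +31 → Feb 1, 2136 (203 left).
Feb has 29 days: +29 → Mar 1, 2136 (174 left).
Mar has 31 days: +31 → Apr 1, 2136 (143 left).
Apr has 30 days: +30 → May 1, 2136 (113 left).
May has 31 days: +31 → Jun 1, 2136 (82 left).
Jun has 30 days: +30 → Jul 1, 2136 (52 left).
Jul has 31 days: +31 → Aug 1, 2136 (21 left).
+21 → Aug 22, 2136.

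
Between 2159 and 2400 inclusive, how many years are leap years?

Multiples of 4 in [2159,2400]: 61.
Of those, multiples of 100: 3 (not leap unless ÷400).
Multiples of 400: 1.
Leap years = 61 − 3 + 1 = 59.

59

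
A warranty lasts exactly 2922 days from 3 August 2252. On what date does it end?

August 3, 2260

+365 (one year) → Aug 3, 2253 (2557 left).
+365 (one year) → Aug 3, 2254 (2192 left).
+365 (one year) → Aug 3, 2255 (1827 left).
+366 (one year; includes Feb 29, 2256) → Aug 3, 2256 (1461 left).
+365 (one year) → Aug 3, 2257 (1096 left).
+365 (one year) → Aug 3, 2258 (731 left).
+365 (one year) → Aug 3, 2259 (366 left).
Aug has 31 days: +29 → Sep 1, 2259 (337 left).
Sep has 30 days: +30 → Oct 1, 2259 (307 left).
Oct has 31 days: +31 → Nov 1, 2259 (276 left).
Nov has 30 days: +30 → Dec 1, 2259 (246 left).
Dec has 31 days: +31 → Jan 1, 2260 (215 left).
Jan has 31 days: +31 → Feb 1, 2260 (184 left).
Feb has 29 days: +29 → Mar 1, 2260 (155 left).
Mar has 31 days: +31 → Apr 1, 2260 (124 left).
Apr has 30 days: +30 → May 1, 2260 (94 left).
May has 31 days: +31 → Jun 1, 2260 (63 left).
Jun has 30 days: +30 → Jul 1, 2260 (33 left).
Jul has 31 days: +31 → Aug 1, 2260 (2 left).
+2 → Aug 3, 2260.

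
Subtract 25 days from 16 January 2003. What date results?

December 22, 2002

−16 → Dec 31, 2002 (end of Dec, 31 days; 9 left).
−9 → Dec 22, 2002.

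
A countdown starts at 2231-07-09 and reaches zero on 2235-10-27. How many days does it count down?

1571

Jul 9, 2231 → Jul 9, 2232: 366 days (Feb 29, 2232 is in that span).
Jul 9, 2232 → Jul 9, 2233: 365 days.
Jul 9, 2233 → Jul 9, 2234: 365 days.
Jul 9, 2234 → Jul 9, 2235: 365 days.
Jul 9, 2235 → Aug 9, 2235: 31 days (July has 31).
Aug 9, 2235 → Sep 9, 2235: 31 days (August has 31).
Sep 9, 2235 → Oct 9, 2235: 30 days (September has 30).
Oct 9, 2235 → Oct 27, 2235: 18 days.
Total: 1571 days.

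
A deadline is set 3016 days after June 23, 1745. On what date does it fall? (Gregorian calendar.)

+365 (one year) → Jun 23, 1746 (2651 left).
+365 (one year) → Jun 23, 1747 (2286 left).
+366 (one year; includes Feb 29, 1748) → Jun 23, 1748 (1920 left).
+365 (one year) → Jun 23, 1749 (1555 left).
+365 (one year) → Jun 23, 1750 (1190 left).
+365 (one year) → Jun 23, 1751 (825 left).
+366 (one year; includes Feb 29, 1752) → Jun 23, 1752 (459 left).
+365 (one year) → Jun 23, 1753 (94 left).
Jun has 30 days: +8 → Jul 1, 1753 (86 left).
Jul has 31 days: +31 → Aug 1, 1753 (55 left).
Aug has 31 days: +31 → Sep 1, 1753 (24 left).
+24 → Sep 25, 1753.

September 25, 1753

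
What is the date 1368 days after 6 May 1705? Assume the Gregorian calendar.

+365 (one year) → May 6, 1706 (1003 left).
+365 (one year) → May 6, 1707 (638 left).
+366 (one year; includes Feb 29, 1708) → May 6, 1708 (272 left).
May has 31 days: +26 → Jun 1, 1708 (246 left).
Jun has 30 days: +30 → Jul 1, 1708 (216 left).
Jul has 31 days: +31 → Aug 1, 1708 (185 left).
Aug has 31 days: +31 → Sep 1, 1708 (154 left).
Sep has 30 days: +30 → Oct 1, 1708 (124 left).
Oct has 31 days: +31 → Nov 1, 1708 (93 left).
Nov has 30 days: +30 → Dec 1, 1708 (63 left).
Dec has 31 days: +31 → Jan 1, 1709 (32 left).
Jan has 31 days: +31 → Feb 1, 1709 (1 left).
+1 → Feb 2, 1709.

February 2, 1709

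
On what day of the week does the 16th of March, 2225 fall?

Wednesday

Doomsday rule: the anchor day for the 2200s is Friday. For year 25: 25÷12 = 2 r 1, and 1÷4 = 0, so 2+1+0 = 3.
Friday + 3 ≡ Monday — that's 2225's doomsday.
In March the doomsday date is Mar 14.
Mar 16 is 2 days after Mar 14; 2 mod 7 = 2, so Monday + 2 = Wednesday.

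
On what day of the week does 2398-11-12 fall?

Doomsday rule: the anchor day for the 2300s is Wednesday. For year 98: 98÷12 = 8 r 2, and 2÷4 = 0, so 8+2+0 = 10.
Wednesday + 10 ≡ Saturday — that's 2398's doomsday.
In November the doomsday date is Nov 7.
Nov 12 is 5 days after Nov 7; 5 mod 7 = 5, so Saturday + 5 = Thursday.

Thursday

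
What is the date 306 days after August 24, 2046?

June 26, 2047

Aug has 31 days: +8 → Sep 1, 2046 (298 left).
Sep has 30 days: +30 → Oct 1, 2046 (268 left).
Oct has 31 days: +31 → Nov 1, 2046 (237 left).
Nov has 30 days: +30 → Dec 1, 2046 (207 left).
Dec has 31 days: +31 → Jan 1, 2047 (176 left).
Jan has 31 days: +31 → Feb 1, 2047 (145 left).
Feb has 28 days: +28 → Mar 1, 2047 (117 left).
Mar has 31 days: +31 → Apr 1, 2047 (86 left).
Apr has 30 days: +30 → May 1, 2047 (56 left).
May has 31 days: +31 → Jun 1, 2047 (25 left).
+25 → Jun 26, 2047.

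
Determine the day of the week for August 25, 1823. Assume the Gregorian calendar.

Monday

Doomsday rule: the anchor day for the 1800s is Friday. For year 23: 23÷12 = 1 r 11, and 11÷4 = 2, so 1+11+2 = 14.
Friday + 14 ≡ Friday — that's 1823's doomsday.
In August the doomsday date is Aug 8.
Aug 25 is 17 days after Aug 8; 17 mod 7 = 3, so Friday + 3 = Monday.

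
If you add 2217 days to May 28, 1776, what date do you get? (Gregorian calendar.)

June 23, 1782

+365 (one year) → May 28, 1777 (1852 left).
+365 (one year) → May 28, 1778 (1487 left).
+365 (one year) → May 28, 1779 (1122 left).
+366 (one year; includes Feb 29, 1780) → May 28, 1780 (756 left).
+365 (one year) → May 28, 1781 (391 left).
May has 31 days: +4 → Jun 1, 1781 (387 left).
Jun has 30 days: +30 → Jul 1, 1781 (357 left).
Jul has 31 days: +31 → Aug 1, 1781 (326 left).
Aug has 31 days: +31 → Sep 1, 1781 (295 left).
Sep has 30 days: +30 → Oct 1, 1781 (265 left).
Oct has 31 days: +31 → Nov 1, 1781 (234 left).
Nov has 30 days: +30 → Dec 1, 1781 (204 left).
Dec has 31 days: +31 → Jan 1, 1782 (173 left).
Jan has 31 days: +31 → Feb 1, 1782 (142 left).
Feb has 28 days: +28 → Mar 1, 1782 (114 left).
Mar has 31 days: +31 → Apr 1, 1782 (83 left).
Apr has 30 days: +30 → May 1, 1782 (53 left).
May has 31 days: +31 → Jun 1, 1782 (22 left).
+22 → Jun 23, 1782.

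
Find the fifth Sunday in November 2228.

November 30, 2228

November 1, 2228 is a Saturday.
The first Sunday is therefore November 2 (1 days later).
The fifth Sunday is 2 + 4×7 = November 30.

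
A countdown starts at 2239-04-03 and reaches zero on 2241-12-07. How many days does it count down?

Apr 3, 2239 → Apr 3, 2240: 366 days (Feb 29, 2240 is in that span).
Apr 3, 2240 → Apr 3, 2241: 365 days.
Apr 3, 2241 → May 3, 2241: 30 days (April has 30).
May 3, 2241 → Jun 3, 2241: 31 days (May has 31).
Jun 3, 2241 → Jul 3, 2241: 30 days (June has 30).
Jul 3, 2241 → Aug 3, 2241: 31 days (July has 31).
Aug 3, 2241 → Sep 3, 2241: 31 days (August has 31).
Sep 3, 2241 → Oct 3, 2241: 30 days (September has 30).
Oct 3, 2241 → Nov 3, 2241: 31 days (October has 31).
Nov 3, 2241 → Dec 3, 2241: 30 days (November has 30).
Dec 3, 2241 → Dec 7, 2241: 4 days.
Total: 979 days.

979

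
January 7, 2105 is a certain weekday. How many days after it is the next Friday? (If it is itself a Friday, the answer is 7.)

2

Jan 7, 2105 is a Wednesday.
From Wednesday to the next Friday is 2 days.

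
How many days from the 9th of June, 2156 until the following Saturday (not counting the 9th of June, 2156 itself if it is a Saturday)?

3

Jun 9, 2156 is a Wednesday.
From Wednesday to the next Saturday is 3 days.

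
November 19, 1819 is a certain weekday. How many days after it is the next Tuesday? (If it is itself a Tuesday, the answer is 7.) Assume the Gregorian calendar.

4

Nov 19, 1819 is a Friday.
From Friday to the next Tuesday is 4 days.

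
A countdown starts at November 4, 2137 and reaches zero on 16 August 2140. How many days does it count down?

1016

Nov 4, 2137 → Nov 4, 2138: 365 days.
Nov 4, 2138 → Nov 4, 2139: 365 days.
Nov 4, 2139 → Dec 4, 2139: 30 days (November has 30).
Dec 4, 2139 → Jan 4, 2140: 31 days (December has 31).
Jan 4, 2140 → Feb 4, 2140: 31 days (January has 31).
Feb 4, 2140 → Mar 4, 2140: 29 days (February has 29).
Mar 4, 2140 → Apr 4, 2140: 31 days (March has 31).
Apr 4, 2140 → May 4, 2140: 30 days (April has 30).
May 4, 2140 → Jun 4, 2140: 31 days (May has 31).
Jun 4, 2140 → Jul 4, 2140: 30 days (June has 30).
Jul 4, 2140 → Aug 4, 2140: 31 days (July has 31).
Aug 4, 2140 → Aug 16, 2140: 12 days.
Total: 1016 days.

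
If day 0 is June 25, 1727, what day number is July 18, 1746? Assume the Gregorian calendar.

Jun 25, 1727 → Jun 25, 1728: 366 days (Feb 29, 1728 is in that span).
Jun 25, 1728 → Jun 25, 1729: 365 days.
Jun 25, 1729 → Jun 25, 1730: 365 days.
Jun 25, 1730 → Jun 25, 1731: 365 days.
Jun 25, 1731 → Jun 25, 1732: 366 days (Feb 29, 1732 is in that span).
Jun 25, 1732 → Jun 25, 1733: 365 days.
Jun 25, 1733 → Jun 25, 1734: 365 days.
Jun 25, 1734 → Jun 25, 1735: 365 days.
Jun 25, 1735 → Jun 25, 1736: 366 days (Feb 29, 1736 is in that span).
Jun 25, 1736 → Jun 25, 1737: 365 days.
Jun 25, 1737 → Jun 25, 1738: 365 days.
Jun 25, 1738 → Jun 25, 1739: 365 days.
Jun 25, 1739 → Jun 25, 1740: 366 days (Feb 29, 1740 is in that span).
Jun 25, 1740 → Jun 25, 1741: 365 days.
Jun 25, 1741 → Jun 25, 1742: 365 days.
Jun 25, 1742 → Jun 25, 1743: 365 days.
Jun 25, 1743 → Jun 25, 1744: 366 days (Feb 29, 1744 is in that span).
Jun 25, 1744 → Jun 25, 1745: 365 days.
Jun 25, 1745 → Jul 25, 1745: 30 days (June has 30).
Jul 25, 1745 → Aug 25, 1745: 31 days (July has 31).
Aug 25, 1745 → Sep 25, 1745: 31 days (August has 31).
Sep 25, 1745 → Oct 25, 1745: 30 days (September has 30).
Oct 25, 1745 → Nov 25, 1745: 31 days (October has 31).
Nov 25, 1745 → Dec 25, 1745: 30 days (November has 30).
Dec 25, 1745 → Jan 25, 1746: 31 days (December has 31).
Jan 25, 1746 → Feb 25, 1746: 31 days (January has 31).
Feb 25, 1746 → Mar 25, 1746: 28 days (February has 28).
Mar 25, 1746 → Apr 25, 1746: 31 days (March has 31).
Apr 25, 1746 → May 25, 1746: 30 days (April has 30).
May 25, 1746 → Jun 25, 1746: 31 days (May has 31).
Jun 25, 1746 → Jul 18, 1746: 23 days.
Total: 6963 days.

6963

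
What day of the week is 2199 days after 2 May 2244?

Friday

May 2, 2244 is a Thursday.
2199 mod 7 = 1, so 2199 days after a Thursday is Thursday + 1 = Friday.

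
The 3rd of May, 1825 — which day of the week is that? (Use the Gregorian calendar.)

Doomsday rule: the anchor day for the 1800s is Friday. For year 25: 25÷12 = 2 r 1, and 1÷4 = 0, so 2+1+0 = 3.
Friday + 3 ≡ Monday — that's 1825's doomsday.
In May the doomsday date is May 9.
May 3 is 6 days before May 9; 6 mod 7 = 6, so Monday − 6 = Tuesday.

Tuesday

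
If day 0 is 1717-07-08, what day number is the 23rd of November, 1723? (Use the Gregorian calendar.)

2329

Jul 8, 1717 → Jul 8, 1718: 365 days.
Jul 8, 1718 → Jul 8, 1719: 365 days.
Jul 8, 1719 → Jul 8, 1720: 366 days (Feb 29, 1720 is in that span).
Jul 8, 1720 → Jul 8, 1721: 365 days.
Jul 8, 1721 → Jul 8, 1722: 365 days.
Jul 8, 1722 → Jul 8, 1723: 365 days.
Jul 8, 1723 → Aug 8, 1723: 31 days (July has 31).
Aug 8, 1723 → Sep 8, 1723: 31 days (August has 31).
Sep 8, 1723 → Oct 8, 1723: 30 days (September has 30).
Oct 8, 1723 → Nov 8, 1723: 31 days (October has 31).
Nov 8, 1723 → Nov 23, 1723: 15 days.
Total: 2329 days.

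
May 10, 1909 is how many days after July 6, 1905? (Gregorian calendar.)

1404

Jul 6, 1905 → Jul 6, 1906: 365 days.
Jul 6, 1906 → Jul 6, 1907: 365 days.
Jul 6, 1907 → Jul 6, 1908: 366 days (Feb 29, 1908 is in that span).
Jul 6, 1908 → Aug 6, 1908: 31 days (July has 31).
Aug 6, 1908 → Sep 6, 1908: 31 days (August has 31).
Sep 6, 1908 → Oct 6, 1908: 30 days (September has 30).
Oct 6, 1908 → Nov 6, 1908: 31 days (October has 31).
Nov 6, 1908 → Dec 6, 1908: 30 days (November has 30).
Dec 6, 1908 → Jan 6, 1909: 31 days (December has 31).
Jan 6, 1909 → Feb 6, 1909: 31 days (January has 31).
Feb 6, 1909 → Mar 6, 1909: 28 days (February has 28).
Mar 6, 1909 → Apr 6, 1909: 31 days (March has 31).
Apr 6, 1909 → May 6, 1909: 30 days (April has 30).
May 6, 1909 → May 10, 1909: 4 days.
Total: 1404 days.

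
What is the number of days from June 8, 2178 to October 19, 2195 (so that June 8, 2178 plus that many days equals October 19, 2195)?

Jun 8, 2178 → Jun 8, 2179: 365 days.
Jun 8, 2179 → Jun 8, 2180: 366 days (Feb 29, 2180 is in that span).
Jun 8, 2180 → Jun 8, 2181: 365 days.
Jun 8, 2181 → Jun 8, 2182: 365 days.
Jun 8, 2182 → Jun 8, 2183: 365 days.
Jun 8, 2183 → Jun 8, 2184: 366 days (Feb 29, 2184 is in that span).
Jun 8, 2184 → Jun 8, 2185: 365 days.
Jun 8, 2185 → Jun 8, 2186: 365 days.
Jun 8, 2186 → Jun 8, 2187: 365 days.
Jun 8, 2187 → Jun 8, 2188: 366 days (Feb 29, 2188 is in that span).
Jun 8, 2188 → Jun 8, 2189: 365 days.
Jun 8, 2189 → Jun 8, 2190: 365 days.
Jun 8, 2190 → Jun 8, 2191: 365 days.
Jun 8, 2191 → Jun 8, 2192: 366 days (Feb 29, 2192 is in that span).
Jun 8, 2192 → Jun 8, 2193: 365 days.
Jun 8, 2193 → Jun 8, 2194: 365 days.
Jun 8, 2194 → Jun 8, 2195: 365 days.
Jun 8, 2195 → Jul 8, 2195: 30 days (June has 30).
Jul 8, 2195 → Aug 8, 2195: 31 days (July has 31).
Aug 8, 2195 → Sep 8, 2195: 31 days (August has 31).
Sep 8, 2195 → Oct 8, 2195: 30 days (September has 30).
Oct 8, 2195 → Oct 19, 2195: 11 days.
Total: 6342 days.

6342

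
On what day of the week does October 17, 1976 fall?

Sunday

January 1, 1976 is a Thursday.
Jan 1, 1976 → Feb 1, 1976: 31 days (January has 31).
Feb 1, 1976 → Mar 1, 1976: 29 days (February has 29).
Mar 1, 1976 → Apr 1, 1976: 31 days (March has 31).
Apr 1, 1976 → May 1, 1976: 30 days (April has 30).
May 1, 1976 → Jun 1, 1976: 31 days (May has 31).
Jun 1, 1976 → Jul 1, 1976: 30 days (June has 30).
Jul 1, 1976 → Aug 1, 1976: 31 days (July has 31).
Aug 1, 1976 → Sep 1, 1976: 31 days (August has 31).
Sep 1, 1976 → Oct 1, 1976: 30 days (September has 30).
Oct 1, 1976 → Oct 17, 1976: 16 days.
Total: 290 days.
290 mod 7 = 3, so Thursday + 3 = Sunday.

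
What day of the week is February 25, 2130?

Saturday

January 1, 2130 is a Sunday.
Jan 1, 2130 → Feb 1, 2130: 31 days (January has 31).
Feb 1, 2130 → Feb 25, 2130: 24 days.
Total: 55 days.
55 mod 7 = 6, so Sunday + 6 = Saturday.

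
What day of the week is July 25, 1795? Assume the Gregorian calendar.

Doomsday rule: the anchor day for the 1700s is Sunday. For year 95: 95÷12 = 7 r 11, and 11÷4 = 2, so 7+11+2 = 20.
Sunday + 20 ≡ Saturday — that's 1795's doomsday.
In July the doomsday date is Jul 11.
Jul 25 is 14 days after Jul 11; 14 mod 7 = 0, so Saturday + 0 = Saturday.

Saturday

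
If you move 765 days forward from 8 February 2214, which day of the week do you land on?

Feb 8, 2214 is a Tuesday.
765 mod 7 = 2, so 765 days after a Tuesday is Tuesday + 2 = Thursday.

Thursday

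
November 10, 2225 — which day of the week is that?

Thursday

Doomsday rule: the anchor day for the 2200s is Friday. For year 25: 25÷12 = 2 r 1, and 1÷4 = 0, so 2+1+0 = 3.
Friday + 3 ≡ Monday — that's 2225's doomsday.
In November the doomsday date is Nov 7.
Nov 10 is 3 days after Nov 7; 3 mod 7 = 3, so Monday + 3 = Thursday.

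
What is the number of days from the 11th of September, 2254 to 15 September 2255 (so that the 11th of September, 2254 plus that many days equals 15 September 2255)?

Sep 11, 2254 → Oct 11, 2254: 30 days (September has 30).
Oct 11, 2254 → Nov 11, 2254: 31 days (October has 31).
Nov 11, 2254 → Dec 11, 2254: 30 days (November has 30).
Dec 11, 2254 → Jan 11, 2255: 31 days (December has 31).
Jan 11, 2255 → Feb 11, 2255: 31 days (January has 31).
Feb 11, 2255 → Mar 11, 2255: 28 days (February has 28).
Mar 11, 2255 → Apr 11, 2255: 31 days (March has 31).
Apr 11, 2255 → May 11, 2255: 30 days (April has 30).
May 11, 2255 → Jun 11, 2255: 31 days (May has 31).
Jun 11, 2255 → Jul 11, 2255: 30 days (June has 30).
Jul 11, 2255 → Aug 11, 2255: 31 days (July has 31).
Aug 11, 2255 → Sep 11, 2255: 31 days (August has 31).
Sep 11, 2255 → Sep 15, 2255: 4 days.
Total: 369 days.

369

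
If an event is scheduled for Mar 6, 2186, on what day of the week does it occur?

Monday

Doomsday rule: the anchor day for the 2100s is Sunday. For year 86: 86÷12 = 7 r 2, and 2÷4 = 0, so 7+2+0 = 9.
Sunday + 9 ≡ Tuesday — that's 2186's doomsday.
In March the doomsday date is Mar 14.
Mar 6 is 8 days before Mar 14; 8 mod 7 = 1, so Tuesday − 1 = Monday.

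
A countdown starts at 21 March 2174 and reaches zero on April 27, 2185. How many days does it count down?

Mar 21, 2174 → Mar 21, 2175: 365 days.
Mar 21, 2175 → Mar 21, 2176: 366 days (Feb 29, 2176 is in that span).
Mar 21, 2176 → Mar 21, 2177: 365 days.
Mar 21, 2177 → Mar 21, 2178: 365 days.
Mar 21, 2178 → Mar 21, 2179: 365 days.
Mar 21, 2179 → Mar 21, 2180: 366 days (Feb 29, 2180 is in that span).
Mar 21, 2180 → Mar 21, 2181: 365 days.
Mar 21, 2181 → Mar 21, 2182: 365 days.
Mar 21, 2182 → Mar 21, 2183: 365 days.
Mar 21, 2183 → Mar 21, 2184: 366 days (Feb 29, 2184 is in that span).
Mar 21, 2184 → Mar 21, 2185: 365 days.
Mar 21, 2185 → Apr 21, 2185: 31 days (March has 31).
Apr 21, 2185 → Apr 27, 2185: 6 days.
Total: 4055 days.

4055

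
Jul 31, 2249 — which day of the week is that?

Doomsday rule: the anchor day for the 2200s is Friday. For year 49: 49÷12 = 4 r 1, and 1÷4 = 0, so 4+1+0 = 5.
Friday + 5 ≡ Wednesday — that's 2249's doomsday.
In July the doomsday date is Jul 11.
Jul 31 is 20 days after Jul 11; 20 mod 7 = 6, so Wednesday + 6 = Tuesday.

Tuesday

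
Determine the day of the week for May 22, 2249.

Tuesday

Doomsday rule: the anchor day for the 2200s is Friday. For year 49: 49÷12 = 4 r 1, and 1÷4 = 0, so 4+1+0 = 5.
Friday + 5 ≡ Wednesday — that's 2249's doomsday.
In May the doomsday date is May 9.
May 22 is 13 days after May 9; 13 mod 7 = 6, so Wednesday + 6 = Tuesday.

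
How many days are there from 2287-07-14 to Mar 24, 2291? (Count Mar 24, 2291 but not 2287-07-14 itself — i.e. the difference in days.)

Jul 14, 2287 → Jul 14, 2288: 366 days (Feb 29, 2288 is in that span).
Jul 14, 2288 → Jul 14, 2289: 365 days.
Jul 14, 2289 → Jul 14, 2290: 365 days.
Jul 14, 2290 → Aug 14, 2290: 31 days (July has 31).
Aug 14, 2290 → Sep 14, 2290: 31 days (August has 31).
Sep 14, 2290 → Oct 14, 2290: 30 days (September has 30).
Oct 14, 2290 → Nov 14, 2290: 31 days (October has 31).
Nov 14, 2290 → Dec 14, 2290: 30 days (November has 30).
Dec 14, 2290 → Jan 14, 2291: 31 days (December has 31).
Jan 14, 2291 → Feb 14, 2291: 31 days (January has 31).
Feb 14, 2291 → Mar 14, 2291: 28 days (February has 28).
Mar 14, 2291 → Mar 24, 2291: 10 days.
Total: 1349 days.

1349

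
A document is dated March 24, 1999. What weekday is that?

January 1, 1999 is a Friday.
Jan 1, 1999 → Feb 1, 1999: 31 days (January has 31).
Feb 1, 1999 → Mar 1, 1999: 28 days (February has 28).
Mar 1, 1999 → Mar 24, 1999: 23 days.
Total: 82 days.
82 mod 7 = 5, so Friday + 5 = Wednesday.

Wednesday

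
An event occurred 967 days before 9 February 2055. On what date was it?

June 17, 2052

−365 (one year) → Feb 9, 2054 (602 left).
−365 (one year) → Feb 9, 2053 (237 left).
−9 → Jan 31, 2053 (end of Jan, 31 days; 228 left).
−31 → Dec 31, 2052 (end of Dec, 31 days; 197 left).
−31 → Nov 30, 2052 (end of Nov, 30 days; 166 left).
−30 → Oct 31, 2052 (end of Oct, 31 days; 136 left).
−31 → Sep 30, 2052 (end of Sep, 30 days; 105 left).
−30 → Aug 31, 2052 (end of Aug, 31 days; 75 left).
−31 → Jul 31, 2052 (end of Jul, 31 days; 44 left).
−31 → Jun 30, 2052 (end of Jun, 30 days; 13 left).
−13 → Jun 17, 2052.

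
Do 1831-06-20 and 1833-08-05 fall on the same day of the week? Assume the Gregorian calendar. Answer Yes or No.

From Jun 20, 1831 to Aug 5, 1833 is 777 days.
777 mod 7 = 0, so they are the same weekday.
(Jun 20, 1831 is a Monday; Aug 5, 1833 is a Monday.)

Yes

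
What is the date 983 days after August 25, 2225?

+365 (one year) → Aug 25, 2226 (618 left).
+365 (one year) → Aug 25, 2227 (253 left).
Aug has 31 days: +7 → Sep 1, 2227 (246 left).
Sep has 30 days: +30 → Oct 1, 2227 (216 left).
Oct has 31 days: +31 → Nov 1, 2227 (185 left).
Nov has 30 days: +30 → Dec 1, 2227 (155 left).
Dec has 31 days: +31 → Jan 1, 2228 (124 left).
Jan has 31 days: +31 → Feb 1, 2228 (93 left).
Feb has 29 days: +29 → Mar 1, 2228 (64 left).
Mar has 31 days: +31 → Apr 1, 2228 (33 left).
Apr has 30 days: +30 → May 1, 2228 (3 left).
+3 → May 4, 2228.

May 4, 2228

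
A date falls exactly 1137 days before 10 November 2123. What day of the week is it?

Nov 10, 2123 is a Wednesday.
1137 mod 7 = 3, so 1137 days before a Wednesday is Wednesday − 3 = Sunday.

Sunday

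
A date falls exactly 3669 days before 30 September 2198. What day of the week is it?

Saturday

First find the weekday of Sep 30, 2198. Doomsday rule: the anchor day for the 2100s is Sunday. For year 98: 98÷12 = 8 r 2, and 2÷4 = 0, so 8+2+0 = 10.
Sunday + 10 ≡ Wednesday — that's 2198's doomsday.
In September the doomsday date is Sep 5.
Sep 30 is 25 days after Sep 5; 25 mod 7 = 4, so Wednesday + 4 = Sunday.
3669 mod 7 = 1, so 3669 days before a Sunday is Sunday − 1 = Saturday.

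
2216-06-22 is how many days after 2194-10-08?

7927

Oct 8, 2194 → Oct 8, 2195: 365 days.
Oct 8, 2195 → Oct 8, 2196: 366 days (Feb 29, 2196 is in that span).
Oct 8, 2196 → Oct 8, 2197: 365 days.
Oct 8, 2197 → Oct 8, 2198: 365 days.
Oct 8, 2198 → Oct 8, 2199: 365 days.
Oct 8, 2199 → Oct 8, 2200: 365 days.
Oct 8, 2200 → Oct 8, 2201: 365 days.
Oct 8, 2201 → Oct 8, 2202: 365 days.
Oct 8, 2202 → Oct 8, 2203: 365 days.
Oct 8, 2203 → Oct 8, 2204: 366 days (Feb 29, 2204 is in that span).
Oct 8, 2204 → Oct 8, 2205: 365 days.
Oct 8, 2205 → Oct 8, 2206: 365 days.
Oct 8, 2206 → Oct 8, 2207: 365 days.
Oct 8, 2207 → Oct 8, 2208: 366 days (Feb 29, 2208 is in that span).
Oct 8, 2208 → Oct 8, 2209: 365 days.
Oct 8, 2209 → Oct 8, 2210: 365 days.
Oct 8, 2210 → Oct 8, 2211: 365 days.
Oct 8, 2211 → Oct 8, 2212: 366 days (Feb 29, 2212 is in that span).
Oct 8, 2212 → Oct 8, 2213: 365 days.
Oct 8, 2213 → Oct 8, 2214: 365 days.
Oct 8, 2214 → Oct 8, 2215: 365 days.
Oct 8, 2215 → Nov 8, 2215: 31 days (October has 31).
Nov 8, 2215 → Dec 8, 2215: 30 days (November has 30).
Dec 8, 2215 → Jan 8, 2216: 31 days (December has 31).
Jan 8, 2216 → Feb 8, 2216: 31 days (January has 31).
Feb 8, 2216 → Mar 8, 2216: 29 days (February has 29).
Mar 8, 2216 → Apr 8, 2216: 31 days (March has 31).
Apr 8, 2216 → May 8, 2216: 30 days (April has 30).
May 8, 2216 → Jun 8, 2216: 31 days (May has 31).
Jun 8, 2216 → Jun 22, 2216: 14 days.
Total: 7927 days.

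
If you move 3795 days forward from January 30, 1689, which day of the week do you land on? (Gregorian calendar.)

Monday

First find the weekday of Jan 30, 1689. Doomsday rule: the anchor day for the 1600s is Tuesday. For year 89: 89÷12 = 7 r 5, and 5÷4 = 1, so 7+5+1 = 13.
Tuesday + 13 ≡ Monday — that's 1689's doomsday.
In January the doomsday date is Jan 3 (1689 is not a leap year).
Jan 30 is 27 days after Jan 3; 27 mod 7 = 6, so Monday + 6 = Sunday.
3795 mod 7 = 1, so 3795 days after a Sunday is Sunday + 1 = Monday.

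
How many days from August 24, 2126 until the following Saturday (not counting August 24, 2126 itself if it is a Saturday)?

7

Aug 24, 2126 is a Saturday.
From Saturday to the next Saturday is 7 days.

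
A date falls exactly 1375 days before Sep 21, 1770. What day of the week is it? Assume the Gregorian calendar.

First find the weekday of Sep 21, 1770. Doomsday rule: the anchor day for the 1700s is Sunday. For year 70: 70÷12 = 5 r 10, and 10÷4 = 2, so 5+10+2 = 17.
Sunday + 17 ≡ Wednesday — that's 1770's doomsday.
In September the doomsday date is Sep 5.
Sep 21 is 16 days after Sep 5; 16 mod 7 = 2, so Wednesday + 2 = Friday.
1375 mod 7 = 3, so 1375 days before a Friday is Friday − 3 = Tuesday.

Tuesday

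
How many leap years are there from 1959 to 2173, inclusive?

Multiples of 4 in [1959,2173]: 54.
Of those, multiples of 100: 2 (not leap unless ÷400).
Multiples of 400: 1.
Leap years = 54 − 2 + 1 = 53.

53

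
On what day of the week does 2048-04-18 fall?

Saturday

Doomsday rule: the anchor day for the 2000s is Tuesday. For year 48: 48÷12 = 4 r 0, and 0÷4 = 0, so 4+0+0 = 4.
Tuesday + 4 ≡ Saturday — that's 2048's doomsday.
In April the doomsday date is Apr 4.
Apr 18 is 14 days after Apr 4; 14 mod 7 = 0, so Saturday + 0 = Saturday.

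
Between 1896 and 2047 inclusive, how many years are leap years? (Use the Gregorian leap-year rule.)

Multiples of 4 in [1896,2047]: 38.
Of those, multiples of 100: 2 (not leap unless ÷400).
Multiples of 400: 1.
Leap years = 38 − 2 + 1 = 37.

37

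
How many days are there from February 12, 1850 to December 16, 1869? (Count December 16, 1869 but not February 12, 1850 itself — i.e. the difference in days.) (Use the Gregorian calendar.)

Feb 12, 1850 → Feb 12, 1851: 365 days.
Feb 12, 1851 → Feb 12, 1852: 365 days.
Feb 12, 1852 → Feb 12, 1853: 366 days (Feb 29, 1852 is in that span).
Feb 12, 1853 → Feb 12, 1854: 365 days.
Feb 12, 1854 → Feb 12, 1855: 365 days.
Feb 12, 1855 → Feb 12, 1856: 365 days.
Feb 12, 1856 → Feb 12, 1857: 366 days (Feb 29, 1856 is in that span).
Feb 12, 1857 → Feb 12, 1858: 365 days.
Feb 12, 1858 → Feb 12, 1859: 365 days.
Feb 12, 1859 → Feb 12, 1860: 365 days.
Feb 12, 1860 → Feb 12, 1861: 366 days (Feb 29, 1860 is in that span).
Feb 12, 1861 → Feb 12, 1862: 365 days.
Feb 12, 1862 → Feb 12, 1863: 365 days.
Feb 12, 1863 → Feb 12, 1864: 365 days.
Feb 12, 1864 → Feb 12, 1865: 366 days (Feb 29, 1864 is in that span).
Feb 12, 1865 → Feb 12, 1866: 365 days.
Feb 12, 1866 → Feb 12, 1867: 365 days.
Feb 12, 1867 → Feb 12, 1868: 365 days.
Feb 12, 1868 → Feb 12, 1869: 366 days (Feb 29, 1868 is in that span).
Feb 12, 1869 → Mar 12, 1869: 28 days (February has 28).
Mar 12, 1869 → Apr 12, 1869: 31 days (March has 31).
Apr 12, 1869 → May 12, 1869: 30 days (April has 30).
May 12, 1869 → Jun 12, 1869: 31 days (May has 31).
Jun 12, 1869 → Jul 12, 1869: 30 days (June has 30).
Jul 12, 1869 → Aug 12, 1869: 31 days (July has 31).
Aug 12, 1869 → Sep 12, 1869: 31 days (August has 31).
Sep 12, 1869 → Oct 12, 1869: 30 days (September has 30).
Oct 12, 1869 → Nov 12, 1869: 31 days (October has 31).
Nov 12, 1869 → Dec 12, 1869: 30 days (November has 30).
Dec 12, 1869 → Dec 16, 1869: 4 days.
Total: 7247 days.

7247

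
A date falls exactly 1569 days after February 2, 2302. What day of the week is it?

First find the weekday of Feb 2, 2302. Doomsday rule: the anchor day for the 2300s is Wednesday. For year 02: 2÷12 = 0 r 2, and 2÷4 = 0, so 0+2+0 = 2.
Wednesday + 2 ≡ Friday — that's 2302's doomsday.
In February the doomsday date is Feb 28 (2302 is not a leap year).
Feb 2 is 26 days before Feb 28; 26 mod 7 = 5, so Friday − 5 = Sunday.
1569 mod 7 = 1, so 1569 days after a Sunday is Sunday + 1 = Monday.

Monday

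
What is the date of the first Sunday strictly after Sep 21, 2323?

September 23, 2323

Sep 21, 2323 is a Friday.
From Friday to the next Sunday is 2 days.
Sep 21, 2323 + 2 = Sep 23, 2323.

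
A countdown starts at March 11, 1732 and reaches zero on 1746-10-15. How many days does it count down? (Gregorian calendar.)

5331

Mar 11, 1732 → Mar 11, 1733: 365 days.
Mar 11, 1733 → Mar 11, 1734: 365 days.
Mar 11, 1734 → Mar 11, 1735: 365 days.
Mar 11, 1735 → Mar 11, 1736: 366 days (Feb 29, 1736 is in that span).
Mar 11, 1736 → Mar 11, 1737: 365 days.
Mar 11, 1737 → Mar 11, 1738: 365 days.
Mar 11, 1738 → Mar 11, 1739: 365 days.
Mar 11, 1739 → Mar 11, 1740: 366 days (Feb 29, 1740 is in that span).
Mar 11, 1740 → Mar 11, 1741: 365 days.
Mar 11, 1741 → Mar 11, 1742: 365 days.
Mar 11, 1742 → Mar 11, 1743: 365 days.
Mar 11, 1743 → Mar 11, 1744: 366 days (Feb 29, 1744 is in that span).
Mar 11, 1744 → Mar 11, 1745: 365 days.
Mar 11, 1745 → Mar 11, 1746: 365 days.
Mar 11, 1746 → Apr 11, 1746: 31 days (March has 31).
Apr 11, 1746 → May 11, 1746: 30 days (April has 30).
May 11, 1746 → Jun 11, 1746: 31 days (May has 31).
Jun 11, 1746 → Jul 11, 1746: 30 days (June has 30).
Jul 11, 1746 → Aug 11, 1746: 31 days (July has 31).
Aug 11, 1746 → Sep 11, 1746: 31 days (August has 31).
Sep 11, 1746 → Oct 11, 1746: 30 days (September has 30).
Oct 11, 1746 → Oct 15, 1746: 4 days.
Total: 5331 days.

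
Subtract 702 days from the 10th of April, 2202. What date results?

May 8, 2200

−365 (one year) → Apr 10, 2201 (337 left).
−10 → Mar 31, 2201 (end of Mar, 31 days; 327 left).
−31 → Feb 28, 2201 (end of Feb, 28 days; 296 left).
−28 → Jan 31, 2201 (end of Jan, 31 days; 268 left).
−31 → Dec 31, 2200 (end of Dec, 31 days; 237 left).
−31 → Nov 30, 2200 (end of Nov, 30 days; 206 left).
−30 → Oct 31, 2200 (end of Oct, 31 days; 176 left).
−31 → Sep 30, 2200 (end of Sep, 30 days; 145 left).
−30 → Aug 31, 2200 (end of Aug, 31 days; 115 left).
−31 → Jul 31, 2200 (end of Jul, 31 days; 84 left).
−31 → Jun 30, 2200 (end of Jun, 30 days; 53 left).
−30 → May 31, 2200 (end of May, 31 days; 23 left).
−23 → May 8, 2200.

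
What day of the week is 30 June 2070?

Monday

Doomsday rule: the anchor day for the 2000s is Tuesday. For year 70: 70÷12 = 5 r 10, and 10÷4 = 2, so 5+10+2 = 17.
Tuesday + 17 ≡ Friday — that's 2070's doomsday.
In June the doomsday date is Jun 6.
Jun 30 is 24 days after Jun 6; 24 mod 7 = 3, so Friday + 3 = Monday.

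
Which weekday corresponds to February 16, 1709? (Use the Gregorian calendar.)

Doomsday rule: the anchor day for the 1700s is Sunday. For year 09: 9÷12 = 0 r 9, and 9÷4 = 2, so 0+9+2 = 11.
Sunday + 11 ≡ Thursday — that's 1709's doomsday.
In February the doomsday date is Feb 28 (1709 is not a leap year).
Feb 16 is 12 days before Feb 28; 12 mod 7 = 5, so Thursday − 5 = Saturday.

Saturday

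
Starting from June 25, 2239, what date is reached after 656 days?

April 11, 2241

+366 (one year; includes Feb 29, 2240) → Jun 25, 2240 (290 left).
Jun has 30 days: +6 → Jul 1, 2240 (284 left).
Jul has 31 days: +31 → Aug 1, 2240 (253 left).
Aug has 31 days: +31 → Sep 1, 2240 (222 left).
Sep has 30 days: +30 → Oct 1, 2240 (192 left).
Oct has 31 days: +31 → Nov 1, 2240 (161 left).
Nov has 30 days: +30 → Dec 1, 2240 (131 left).
Dec has 31 days: +31 → Jan 1, 2241 (100 left).
Jan has 31 days: +31 → Feb 1, 2241 (69 left).
Feb has 28 days: +28 → Mar 1, 2241 (41 left).
Mar has 31 days: +31 → Apr 1, 2241 (10 left).
+10 → Apr 11, 2241.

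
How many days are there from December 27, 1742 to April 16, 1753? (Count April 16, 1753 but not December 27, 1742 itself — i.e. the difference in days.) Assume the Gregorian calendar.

3763

Dec 27, 1742 → Dec 27, 1743: 365 days.
Dec 27, 1743 → Dec 27, 1744: 366 days (Feb 29, 1744 is in that span).
Dec 27, 1744 → Dec 27, 1745: 365 days.
Dec 27, 1745 → Dec 27, 1746: 365 days.
Dec 27, 1746 → Dec 27, 1747: 365 days.
Dec 27, 1747 → Dec 27, 1748: 366 days (Feb 29, 1748 is in that span).
Dec 27, 1748 → Dec 27, 1749: 365 days.
Dec 27, 1749 → Dec 27, 1750: 365 days.
Dec 27, 1750 → Dec 27, 1751: 365 days.
Dec 27, 1751 → Dec 27, 1752: 366 days (Feb 29, 1752 is in that span).
Dec 27, 1752 → Jan 27, 1753: 31 days (December has 31).
Jan 27, 1753 → Feb 27, 1753: 31 days (January has 31).
Feb 27, 1753 → Mar 27, 1753: 28 days (February has 28).
Mar 27, 1753 → Apr 16, 1753: 20 days.
Total: 3763 days.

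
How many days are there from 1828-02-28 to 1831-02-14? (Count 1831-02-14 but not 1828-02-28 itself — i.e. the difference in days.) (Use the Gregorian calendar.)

Feb 28, 1828 → Feb 28, 1829: 366 days (Feb 29, 1828 is in that span).
Feb 28, 1829 → Feb 28, 1830: 365 days.
Feb 28, 1830 → Mar 28, 1830: 28 days (February has 28).
Mar 28, 1830 → Apr 28, 1830: 31 days (March has 31).
Apr 28, 1830 → May 28, 1830: 30 days (April has 30).
May 28, 1830 → Jun 28, 1830: 31 days (May has 31).
Jun 28, 1830 → Jul 28, 1830: 30 days (June has 30).
Jul 28, 1830 → Aug 28, 1830: 31 days (July has 31).
Aug 28, 1830 → Sep 28, 1830: 31 days (August has 31).
Sep 28, 1830 → Oct 28, 1830: 30 days (September has 30).
Oct 28, 1830 → Nov 28, 1830: 31 days (October has 31).
Nov 28, 1830 → Dec 28, 1830: 30 days (November has 30).
Dec 28, 1830 → Jan 28, 1831: 31 days (December has 31).
Jan 28, 1831 → Feb 14, 1831: 17 days.
Total: 1082 days.

1082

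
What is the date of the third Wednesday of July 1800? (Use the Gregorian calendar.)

July 16, 1800

July 1, 1800 is a Tuesday.
The first Wednesday is therefore July 2 (1 days later).
The third Wednesday is 2 + 2×7 = July 16.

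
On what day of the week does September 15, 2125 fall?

Saturday

Doomsday rule: the anchor day for the 2100s is Sunday. For year 25: 25÷12 = 2 r 1, and 1÷4 = 0, so 2+1+0 = 3.
Sunday + 3 ≡ Wednesday — that's 2125's doomsday.
In September the doomsday date is Sep 5.
Sep 15 is 10 days after Sep 5; 10 mod 7 = 3, so Wednesday + 3 = Saturday.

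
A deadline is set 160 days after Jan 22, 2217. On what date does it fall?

July 1, 2217

Jan has 31 days: +10 → Feb 1, 2217 (150 left).
Feb has 28 days: +28 → Mar 1, 2217 (122 left).
Mar has 31 days: +31 → Apr 1, 2217 (91 left).
Apr has 30 days: +30 → May 1, 2217 (61 left).
May has 31 days: +31 → Jun 1, 2217 (30 left).
Jun has 30 days: +30 → Jul 1, 2217 (0 left).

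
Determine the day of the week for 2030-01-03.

Thursday

Doomsday rule: the anchor day for the 2000s is Tuesday. For year 30: 30÷12 = 2 r 6, and 6÷4 = 1, so 2+6+1 = 9.
Tuesday + 9 ≡ Thursday — that's 2030's doomsday.
In January the doomsday date is Jan 3 (2030 is not a leap year).
Jan 3 is the doomsday itself: Thursday.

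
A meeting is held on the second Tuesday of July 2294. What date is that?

July 10, 2294

July 1, 2294 is a Sunday.
The first Tuesday is therefore July 3 (2 days later).
The second Tuesday is 3 + 1×7 = July 10.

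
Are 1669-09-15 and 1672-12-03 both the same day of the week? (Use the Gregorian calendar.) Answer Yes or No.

From Sep 15, 1669 to Dec 3, 1672 is 1175 days.
1175 mod 7 = 6, so they are different weekdays.
(Sep 15, 1669 is a Sunday; Dec 3, 1672 is a Saturday.)

No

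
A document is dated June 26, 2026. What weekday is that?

January 1, 2026 is a Thursday.
Jan 1, 2026 → Feb 1, 2026: 31 days (January has 31).
Feb 1, 2026 → Mar 1, 2026: 28 days (February has 28).
Mar 1, 2026 → Apr 1, 2026: 31 days (March has 31).
Apr 1, 2026 → May 1, 2026: 30 days (April has 30).
May 1, 2026 → Jun 1, 2026: 31 days (May has 31).
Jun 1, 2026 → Jun 26, 2026: 25 days.
Total: 176 days.
176 mod 7 = 1, so Thursday + 1 = Friday.

Friday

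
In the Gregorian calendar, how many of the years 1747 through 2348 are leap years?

146

Multiples of 4 in [1747,2348]: 151.
Of those, multiples of 100: 6 (not leap unless ÷400).
Multiples of 400: 1.
Leap years = 151 − 6 + 1 = 146.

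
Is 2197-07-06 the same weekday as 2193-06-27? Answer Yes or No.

From Jun 27, 2193 to Jul 6, 2197 is 1470 days.
1470 mod 7 = 0, so they are the same weekday.
(Jun 27, 2193 is a Thursday; Jul 6, 2197 is a Thursday.)

Yes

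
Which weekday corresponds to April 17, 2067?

January 1, 2067 is a Saturday.
Jan 1, 2067 → Feb 1, 2067: 31 days (January has 31).
Feb 1, 2067 → Mar 1, 2067: 28 days (February has 28).
Mar 1, 2067 → Apr 1, 2067: 31 days (March has 31).
Apr 1, 2067 → Apr 17, 2067: 16 days.
Total: 106 days.
106 mod 7 = 1, so Saturday + 1 = Sunday.

Sunday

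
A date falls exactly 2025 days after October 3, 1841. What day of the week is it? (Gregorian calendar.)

First find the weekday of Oct 3, 1841. Doomsday rule: the anchor day for the 1800s is Friday. For year 41: 41÷12 = 3 r 5, and 5÷4 = 1, so 3+5+1 = 9.
Friday + 9 ≡ Sunday — that's 1841's doomsday.
In October the doomsday date is Oct 10.
Oct 3 is 7 days before Oct 10; 7 mod 7 = 0, so Sunday − 0 = Sunday.
2025 mod 7 = 2, so 2025 days after a Sunday is Sunday + 2 = Tuesday.

Tuesday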